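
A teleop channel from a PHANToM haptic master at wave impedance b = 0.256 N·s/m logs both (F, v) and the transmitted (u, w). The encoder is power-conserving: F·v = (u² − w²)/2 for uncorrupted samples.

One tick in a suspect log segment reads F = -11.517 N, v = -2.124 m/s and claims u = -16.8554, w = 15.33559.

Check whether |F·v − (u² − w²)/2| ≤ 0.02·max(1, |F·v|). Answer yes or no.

F·v = (-11.517)×(-2.124) = 24.4621 W.
(u² − w²)/2 = (284.1045 − 235.1803)/2 = 24.4621 W.
|Δ| = 0.0000;  2% of max(1, |F·v|) = 0.4892.

yes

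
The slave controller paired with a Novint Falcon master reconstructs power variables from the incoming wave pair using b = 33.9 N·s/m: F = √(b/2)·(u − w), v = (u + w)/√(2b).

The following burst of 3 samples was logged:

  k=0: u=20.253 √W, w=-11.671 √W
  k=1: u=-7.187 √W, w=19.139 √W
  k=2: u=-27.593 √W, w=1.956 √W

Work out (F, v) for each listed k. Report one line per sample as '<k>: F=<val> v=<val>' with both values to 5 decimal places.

k=0: u−w=31.92400, u+w=8.58200; √(b/2)=4.11704, √(2b)=8.23408; F=4.11704×31.924=131.43231, v=8.58200/8.23408=1.04225
k=1: u−w=-26.32600, u+w=11.95200; √(b/2)=4.11704, √(2b)=8.23408; F=4.11704×(-26.326)=-108.38514, v=11.95200/8.23408=1.45153
k=2: u−w=-29.54900, u+w=-25.63700; √(b/2)=4.11704, √(2b)=8.23408; F=4.11704×(-29.549)=-121.65435, v=-25.63700/8.23408=-3.11352

0: F=131.43231 v=1.04225
1: F=-108.38514 v=1.45153
2: F=-121.65435 v=-3.11352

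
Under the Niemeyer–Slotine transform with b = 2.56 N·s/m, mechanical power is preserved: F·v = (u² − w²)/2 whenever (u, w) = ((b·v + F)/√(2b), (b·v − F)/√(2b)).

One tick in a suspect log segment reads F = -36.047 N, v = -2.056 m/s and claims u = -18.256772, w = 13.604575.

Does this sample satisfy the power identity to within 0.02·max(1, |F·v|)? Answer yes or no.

F·v = (-36.047)×(-2.056) = 74.112632 W.
(u² − w²)/2 = (333.309724 − 185.084461)/2 = 74.112631 W.
|Δ| = 0.000001;  2% of max(1, |F·v|) = 1.482253.

yes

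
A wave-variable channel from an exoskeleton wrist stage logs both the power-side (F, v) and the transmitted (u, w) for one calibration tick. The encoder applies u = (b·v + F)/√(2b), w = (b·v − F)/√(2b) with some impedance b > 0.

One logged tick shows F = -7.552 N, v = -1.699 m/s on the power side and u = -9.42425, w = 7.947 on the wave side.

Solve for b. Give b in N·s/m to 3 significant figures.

b = 0.378 N·s/m

u + w = -1.47725;  u + w = √(2b)·v, so √(2b) = -1.47725/(-1.699) = 0.86948.
b = (√(2b))²/2 = 0.75600/2 = 0.37800.
(Check via u − w = 2F/√(2b): u − w = -17.37125, 2F/√(2b) = -17.37126.)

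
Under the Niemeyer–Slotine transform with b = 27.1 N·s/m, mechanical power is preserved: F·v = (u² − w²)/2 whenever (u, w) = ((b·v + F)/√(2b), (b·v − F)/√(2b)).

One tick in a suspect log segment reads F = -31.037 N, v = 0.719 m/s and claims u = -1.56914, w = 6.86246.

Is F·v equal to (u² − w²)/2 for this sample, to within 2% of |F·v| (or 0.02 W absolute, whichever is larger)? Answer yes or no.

F·v = (-31.037)×0.719 = -22.3156 W.
(u² − w²)/2 = (2.4622 − 47.0934)/2 = -22.3156 W.
|Δ| = 0.0000;  2% of max(1, |F·v|) = 0.4463.

yes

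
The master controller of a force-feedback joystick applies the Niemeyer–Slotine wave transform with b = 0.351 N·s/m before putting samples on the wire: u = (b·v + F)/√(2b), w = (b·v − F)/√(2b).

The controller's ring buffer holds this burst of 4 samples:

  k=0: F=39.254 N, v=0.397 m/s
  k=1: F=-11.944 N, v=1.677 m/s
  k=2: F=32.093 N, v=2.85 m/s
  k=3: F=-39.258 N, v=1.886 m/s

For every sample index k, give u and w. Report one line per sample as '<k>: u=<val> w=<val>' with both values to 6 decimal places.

k=0: b·v=0.351×0.397=0.139347; √(2b)=0.837854; u=(0.139347+39.254)/0.837854=47.016936, w=(0.139347−39.254)/0.837854=-46.684308
k=1: b·v=0.351×1.677=0.588627; √(2b)=0.837854; u=(0.588627+(-11.944))/0.837854=-13.552919, w=(0.588627−(-11.944))/0.837854=14.958001
k=2: b·v=0.351×2.85=1.000350; √(2b)=0.837854; u=(1.000350+32.093)/0.837854=39.497734, w=(1.000350−32.093)/0.837854=-37.109849
k=3: b·v=0.351×1.886=0.661986; √(2b)=0.837854; u=(0.661986+(-39.258))/0.837854=-46.065300, w=(0.661986−(-39.258))/0.837854=47.645493

0: u=47.016936 w=-46.684308
1: u=-13.552919 w=14.958001
2: u=39.497734 w=-37.109849
3: u=-46.065300 w=47.645493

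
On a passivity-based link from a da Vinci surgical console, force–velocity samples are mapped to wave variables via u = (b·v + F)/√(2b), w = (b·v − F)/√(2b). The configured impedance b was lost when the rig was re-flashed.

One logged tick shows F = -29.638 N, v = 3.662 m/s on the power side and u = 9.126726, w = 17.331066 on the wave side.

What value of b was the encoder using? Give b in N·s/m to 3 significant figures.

u + w = 26.457792;  u + w = √(2b)·v, so √(2b) = 26.457792/3.662 = 7.224957.
b = (√(2b))²/2 = 52.200002/2 = 26.100001.
(Check via u − w = 2F/√(2b): u − w = -8.204340, 2F/√(2b) = -8.204340.)

b = 26.1 N·s/m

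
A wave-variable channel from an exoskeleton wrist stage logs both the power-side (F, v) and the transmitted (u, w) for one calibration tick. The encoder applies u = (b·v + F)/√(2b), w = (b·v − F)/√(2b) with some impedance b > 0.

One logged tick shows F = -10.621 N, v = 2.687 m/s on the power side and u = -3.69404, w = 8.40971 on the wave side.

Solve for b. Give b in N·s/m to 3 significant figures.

b = 1.54 N·s/m

u + w = 4.71567;  u + w = √(2b)·v, so √(2b) = 4.71567/2.687 = 1.75499.
b = (√(2b))²/2 = 3.08001/2 = 1.54000.
(Check via u − w = 2F/√(2b): u − w = -12.10375, 2F/√(2b) = -12.10374.)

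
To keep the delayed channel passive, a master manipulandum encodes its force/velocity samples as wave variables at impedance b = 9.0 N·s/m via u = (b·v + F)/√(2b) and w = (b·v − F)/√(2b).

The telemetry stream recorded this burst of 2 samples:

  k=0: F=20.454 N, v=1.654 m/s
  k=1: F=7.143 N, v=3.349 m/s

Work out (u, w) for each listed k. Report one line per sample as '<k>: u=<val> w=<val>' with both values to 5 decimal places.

k=0: b·v=9.0×1.654=14.88600; √(2b)=4.24264; u=(14.88600+20.454)/4.24264=8.32972, w=(14.88600−20.454)/4.24264=-1.31239
k=1: b·v=9.0×3.349=30.14100; √(2b)=4.24264; u=(30.14100+7.143)/4.24264=8.78792, w=(30.14100−7.143)/4.24264=5.42068

0: u=8.32972 w=-1.31239
1: u=8.78792 w=5.42068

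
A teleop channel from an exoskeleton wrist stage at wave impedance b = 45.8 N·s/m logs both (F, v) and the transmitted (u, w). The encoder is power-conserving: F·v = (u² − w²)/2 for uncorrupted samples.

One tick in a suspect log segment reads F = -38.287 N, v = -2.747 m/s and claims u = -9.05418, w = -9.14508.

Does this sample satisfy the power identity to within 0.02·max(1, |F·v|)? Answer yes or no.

F·v = (-38.287)×(-2.747) = 105.17439 W.
(u² − w²)/2 = (81.97818 − 83.63249)/2 = -0.82716 W.
|Δ| = 106.00155;  2% of max(1, |F·v|) = 2.10349.

no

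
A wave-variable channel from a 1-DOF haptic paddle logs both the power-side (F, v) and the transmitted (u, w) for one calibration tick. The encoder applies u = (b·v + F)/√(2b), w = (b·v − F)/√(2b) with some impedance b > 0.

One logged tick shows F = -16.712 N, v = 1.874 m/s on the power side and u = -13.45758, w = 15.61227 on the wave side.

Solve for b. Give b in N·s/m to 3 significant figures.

b = 0.661 N·s/m

u + w = 2.15469;  u + w = √(2b)·v, so √(2b) = 2.15469/1.874 = 1.14978.
b = (√(2b))²/2 = 1.32200/2 = 0.66100.
(Check via u − w = 2F/√(2b): u − w = -29.06985, 2F/√(2b) = -29.06988.)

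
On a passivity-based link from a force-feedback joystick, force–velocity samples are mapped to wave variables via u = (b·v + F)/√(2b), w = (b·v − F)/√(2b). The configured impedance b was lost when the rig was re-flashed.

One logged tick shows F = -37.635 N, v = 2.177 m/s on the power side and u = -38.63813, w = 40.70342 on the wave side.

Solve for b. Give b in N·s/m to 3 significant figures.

u + w = 2.0653;  u + w = √(2b)·v, so √(2b) = 2.0653/2.177 = 0.9487.
b = (√(2b))²/2 = 0.9000/2 = 0.4500.
(Check via u − w = 2F/√(2b): u − w = -79.3415, 2F/√(2b) = -79.3413.)

b = 0.45 N·s/m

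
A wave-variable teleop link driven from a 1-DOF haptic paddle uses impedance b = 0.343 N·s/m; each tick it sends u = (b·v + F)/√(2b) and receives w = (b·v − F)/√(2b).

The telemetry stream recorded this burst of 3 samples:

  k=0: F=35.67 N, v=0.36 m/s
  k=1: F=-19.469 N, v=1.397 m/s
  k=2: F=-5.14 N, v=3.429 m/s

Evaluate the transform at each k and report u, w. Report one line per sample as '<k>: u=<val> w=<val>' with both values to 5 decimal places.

0: u=43.21573 w=-42.91756
1: u=-22.92762 w=24.08469
2: u=-4.78581 w=7.62588

k=0: b·v=0.343×0.36=0.12348; √(2b)=0.82825; u=(0.12348+35.67)/0.82825=43.21573, w=(0.12348−35.67)/0.82825=-42.91756
k=1: b·v=0.343×1.397=0.47917; √(2b)=0.82825; u=(0.47917+(-19.469))/0.82825=-22.92762, w=(0.47917−(-19.469))/0.82825=24.08469
k=2: b·v=0.343×3.429=1.17615; √(2b)=0.82825; u=(1.17615+(-5.14))/0.82825=-4.78581, w=(1.17615−(-5.14))/0.82825=7.62588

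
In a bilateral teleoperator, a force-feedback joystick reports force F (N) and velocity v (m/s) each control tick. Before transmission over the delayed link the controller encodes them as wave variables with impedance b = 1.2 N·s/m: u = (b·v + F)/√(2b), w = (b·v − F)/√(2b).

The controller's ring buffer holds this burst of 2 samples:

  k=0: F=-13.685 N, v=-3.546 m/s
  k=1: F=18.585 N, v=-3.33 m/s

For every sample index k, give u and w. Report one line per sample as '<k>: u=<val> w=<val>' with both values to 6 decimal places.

k=0: b·v=1.2×(-3.546)=-4.255200; √(2b)=1.549193; u=(-4.255200+(-13.685))/1.549193=-11.580349, w=(-4.255200−(-13.685))/1.549193=6.086910
k=1: b·v=1.2×(-3.33)=-3.996000; √(2b)=1.549193; u=(-3.996000+18.585)/1.549193=9.417159, w=(-3.996000−18.585)/1.549193=-14.575973

0: u=-11.580349 w=6.086910
1: u=9.417159 w=-14.575973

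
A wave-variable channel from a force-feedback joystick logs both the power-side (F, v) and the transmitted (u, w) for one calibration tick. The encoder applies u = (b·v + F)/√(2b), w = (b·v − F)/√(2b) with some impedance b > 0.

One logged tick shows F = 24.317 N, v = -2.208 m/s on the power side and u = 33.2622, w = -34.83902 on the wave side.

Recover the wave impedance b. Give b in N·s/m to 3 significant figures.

u + w = -1.57682;  u + w = √(2b)·v, so √(2b) = -1.57682/(-2.208) = 0.71414.
b = (√(2b))²/2 = 0.51000/2 = 0.25500.
(Check via u − w = 2F/√(2b): u − w = 68.10122, 2F/√(2b) = 68.10154.)

b = 0.255 N·s/m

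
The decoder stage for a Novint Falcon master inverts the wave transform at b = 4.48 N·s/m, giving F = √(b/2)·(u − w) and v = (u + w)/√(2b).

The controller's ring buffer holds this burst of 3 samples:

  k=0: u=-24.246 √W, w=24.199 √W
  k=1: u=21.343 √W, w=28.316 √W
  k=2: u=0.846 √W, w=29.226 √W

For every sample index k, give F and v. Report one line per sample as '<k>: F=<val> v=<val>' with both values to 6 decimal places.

k=0: u−w=-48.445000, u+w=-0.047000; √(b/2)=1.496663, √(2b)=2.993326; F=1.496663×(-48.445)=-72.505837, v=-0.047000/2.993326=-0.015702
k=1: u−w=-6.973000, u+w=49.659000; √(b/2)=1.496663, √(2b)=2.993326; F=1.496663×(-6.973)=-10.436231, v=49.659000/2.993326=16.589908
k=2: u−w=-28.380000, u+w=30.072000; √(b/2)=1.496663, √(2b)=2.993326; F=1.496663×(-28.38)=-42.475295, v=30.072000/2.993326=10.046350

0: F=-72.505837 v=-0.015702
1: F=-10.436231 v=16.589908
2: F=-42.475295 v=10.046350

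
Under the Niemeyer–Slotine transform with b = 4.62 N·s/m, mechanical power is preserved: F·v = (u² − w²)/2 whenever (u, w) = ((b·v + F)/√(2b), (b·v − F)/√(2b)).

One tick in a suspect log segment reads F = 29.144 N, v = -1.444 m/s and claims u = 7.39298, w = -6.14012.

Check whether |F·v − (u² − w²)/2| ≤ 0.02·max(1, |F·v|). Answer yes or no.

no

F·v = 29.144×(-1.444) = -42.08394 W.
(u² − w²)/2 = (54.65615 − 37.70107)/2 = 8.47754 W.
|Δ| = 50.56148;  2% of max(1, |F·v|) = 0.84168.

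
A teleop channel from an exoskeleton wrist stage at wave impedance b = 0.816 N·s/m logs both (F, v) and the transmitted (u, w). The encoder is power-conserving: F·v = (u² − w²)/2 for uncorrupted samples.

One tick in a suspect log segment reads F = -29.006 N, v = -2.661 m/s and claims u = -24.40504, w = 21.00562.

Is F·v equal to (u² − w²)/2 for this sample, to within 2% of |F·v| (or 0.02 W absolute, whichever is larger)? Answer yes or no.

F·v = (-29.006)×(-2.661) = 77.18497 W.
(u² − w²)/2 = (595.60598 − 441.23607)/2 = 77.18495 W.
|Δ| = 0.00001;  2% of max(1, |F·v|) = 1.54370.

yes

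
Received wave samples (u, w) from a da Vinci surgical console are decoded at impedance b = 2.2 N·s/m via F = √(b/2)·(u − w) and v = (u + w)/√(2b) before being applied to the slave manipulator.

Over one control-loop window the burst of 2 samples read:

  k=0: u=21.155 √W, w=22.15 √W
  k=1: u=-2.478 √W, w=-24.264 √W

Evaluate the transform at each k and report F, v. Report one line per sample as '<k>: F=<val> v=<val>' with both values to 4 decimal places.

0: F=-1.0436 v=20.6448
1: F=22.8493 v=-12.7487

k=0: u−w=-0.9950, u+w=43.3050; √(b/2)=1.0488, √(2b)=2.0976; F=1.0488×(-0.995)=-1.0436, v=43.3050/2.0976=20.6448
k=1: u−w=21.7860, u+w=-26.7420; √(b/2)=1.0488, √(2b)=2.0976; F=1.0488×21.786=22.8493, v=-26.7420/2.0976=-12.7487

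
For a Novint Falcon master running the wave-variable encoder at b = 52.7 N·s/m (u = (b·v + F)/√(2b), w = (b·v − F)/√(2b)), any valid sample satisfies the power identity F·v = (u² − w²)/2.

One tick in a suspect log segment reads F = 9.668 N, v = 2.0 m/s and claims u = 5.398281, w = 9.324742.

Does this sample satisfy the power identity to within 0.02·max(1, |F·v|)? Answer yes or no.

F·v = 9.668×2.0 = 19.336000 W.
(u² − w²)/2 = (29.141438 − 86.950813)/2 = -28.904688 W.
|Δ| = 48.240688;  2% of max(1, |F·v|) = 0.386720.

no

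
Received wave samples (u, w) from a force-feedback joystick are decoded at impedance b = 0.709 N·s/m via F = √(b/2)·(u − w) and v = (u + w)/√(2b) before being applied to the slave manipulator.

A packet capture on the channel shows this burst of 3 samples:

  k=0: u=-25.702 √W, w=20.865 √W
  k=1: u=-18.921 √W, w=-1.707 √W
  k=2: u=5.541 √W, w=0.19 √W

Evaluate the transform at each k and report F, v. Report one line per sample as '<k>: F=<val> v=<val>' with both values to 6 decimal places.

k=0: u−w=-46.567000, u+w=-4.837000; √(b/2)=0.595399, √(2b)=1.190798; F=0.595399×(-46.567)=-27.725946, v=-4.837000/1.190798=-4.061982
k=1: u−w=-17.214000, u+w=-20.628000; √(b/2)=0.595399, √(2b)=1.190798; F=0.595399×(-17.214)=-10.249199, v=-20.628000/1.190798=-17.322837
k=2: u−w=5.351000, u+w=5.731000; √(b/2)=0.595399, √(2b)=1.190798; F=0.595399×5.351=3.185980, v=5.731000/1.190798=4.812739

0: F=-27.725946 v=-4.061982
1: F=-10.249199 v=-17.322837
2: F=3.185980 v=4.812739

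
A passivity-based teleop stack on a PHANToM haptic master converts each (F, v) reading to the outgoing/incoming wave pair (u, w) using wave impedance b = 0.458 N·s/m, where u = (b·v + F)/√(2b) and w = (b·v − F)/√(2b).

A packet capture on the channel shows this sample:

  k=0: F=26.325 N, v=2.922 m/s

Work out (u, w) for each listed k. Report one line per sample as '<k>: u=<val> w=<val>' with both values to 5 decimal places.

k=0: b·v=0.458×2.922=1.33828; √(2b)=0.95708; u=(1.33828+26.325)/0.95708=28.90386, w=(1.33828−26.325)/0.95708=-26.10728

0: u=28.90386 w=-26.10728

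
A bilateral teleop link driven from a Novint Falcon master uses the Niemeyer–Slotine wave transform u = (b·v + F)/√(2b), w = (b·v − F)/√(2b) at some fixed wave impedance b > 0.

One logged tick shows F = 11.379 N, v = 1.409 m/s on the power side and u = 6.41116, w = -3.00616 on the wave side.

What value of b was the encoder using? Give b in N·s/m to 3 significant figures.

b = 2.92 N·s/m

u + w = 3.4050;  u + w = √(2b)·v, so √(2b) = 3.4050/1.409 = 2.4166.
b = (√(2b))²/2 = 5.8400/2 = 2.9200.
(Check via u − w = 2F/√(2b): u − w = 9.4173, 2F/√(2b) = 9.4173.)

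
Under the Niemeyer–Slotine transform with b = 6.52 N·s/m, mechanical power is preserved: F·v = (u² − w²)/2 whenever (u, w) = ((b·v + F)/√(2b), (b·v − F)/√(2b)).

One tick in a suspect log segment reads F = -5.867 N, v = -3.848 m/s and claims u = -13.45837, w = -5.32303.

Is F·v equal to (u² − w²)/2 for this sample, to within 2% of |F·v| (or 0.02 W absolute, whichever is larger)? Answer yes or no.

no

F·v = (-5.867)×(-3.848) = 22.576216 W.
(u² − w²)/2 = (181.127723 − 28.334648)/2 = 76.396537 W.
|Δ| = 53.820321;  2% of max(1, |F·v|) = 0.451524.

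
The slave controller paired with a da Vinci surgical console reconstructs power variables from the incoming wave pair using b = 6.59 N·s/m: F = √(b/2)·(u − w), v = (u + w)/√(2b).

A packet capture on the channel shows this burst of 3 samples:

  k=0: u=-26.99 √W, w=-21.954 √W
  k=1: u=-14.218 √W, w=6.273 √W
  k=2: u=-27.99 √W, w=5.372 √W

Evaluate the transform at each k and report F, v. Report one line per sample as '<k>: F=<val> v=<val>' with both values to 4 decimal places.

k=0: u−w=-5.0360, u+w=-48.9440; √(b/2)=1.8152, √(2b)=3.6304; F=1.8152×(-5.036)=-9.1414, v=-48.9440/3.6304=-13.4816
k=1: u−w=-20.4910, u+w=-7.9450; √(b/2)=1.8152, √(2b)=3.6304; F=1.8152×(-20.491)=-37.1955, v=-7.9450/3.6304=-2.1884
k=2: u−w=-33.3620, u+w=-22.6180; √(b/2)=1.8152, √(2b)=3.6304; F=1.8152×(-33.362)=-60.5592, v=-22.6180/3.6304=-6.2301

0: F=-9.1414 v=-13.4816
1: F=-37.1955 v=-2.1884
2: F=-60.5592 v=-6.2301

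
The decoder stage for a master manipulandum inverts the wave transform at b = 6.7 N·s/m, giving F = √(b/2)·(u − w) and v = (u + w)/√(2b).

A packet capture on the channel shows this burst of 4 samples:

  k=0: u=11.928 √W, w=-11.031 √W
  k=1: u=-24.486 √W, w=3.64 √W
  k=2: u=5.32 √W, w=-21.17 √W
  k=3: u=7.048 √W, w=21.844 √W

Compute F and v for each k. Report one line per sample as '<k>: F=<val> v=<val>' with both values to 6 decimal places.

k=0: u−w=22.959000, u+w=0.897000; √(b/2)=1.830301, √(2b)=3.660601; F=1.830301×22.959=42.021870, v=0.897000/3.660601=0.245042
k=1: u−w=-28.126000, u+w=-20.846000; √(b/2)=1.830301, √(2b)=3.660601; F=1.830301×(-28.126)=-51.479032, v=-20.846000/3.660601=-5.694693
k=2: u−w=26.490000, u+w=-15.850000; √(b/2)=1.830301, √(2b)=3.660601; F=1.830301×26.49=48.484661, v=-15.850000/3.660601=-4.329890
k=3: u−w=-14.796000, u+w=28.892000; √(b/2)=1.830301, √(2b)=3.660601; F=1.830301×(-14.796)=-27.081127, v=28.892000/3.660601=7.892693

0: F=42.021870 v=0.245042
1: F=-51.479032 v=-5.694693
2: F=48.484661 v=-4.329890
3: F=-27.081127 v=7.892693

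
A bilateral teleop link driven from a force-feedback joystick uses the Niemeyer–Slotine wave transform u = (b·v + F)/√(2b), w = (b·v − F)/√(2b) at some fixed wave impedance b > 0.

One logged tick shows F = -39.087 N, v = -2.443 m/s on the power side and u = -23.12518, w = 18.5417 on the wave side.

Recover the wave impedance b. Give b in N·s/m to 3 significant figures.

u + w = -4.5835;  u + w = √(2b)·v, so √(2b) = -4.5835/(-2.443) = 1.8762.
b = (√(2b))²/2 = 3.5200/2 = 1.7600.
(Check via u − w = 2F/√(2b): u − w = -41.6669, 2F/√(2b) = -41.6668.)

b = 1.76 N·s/m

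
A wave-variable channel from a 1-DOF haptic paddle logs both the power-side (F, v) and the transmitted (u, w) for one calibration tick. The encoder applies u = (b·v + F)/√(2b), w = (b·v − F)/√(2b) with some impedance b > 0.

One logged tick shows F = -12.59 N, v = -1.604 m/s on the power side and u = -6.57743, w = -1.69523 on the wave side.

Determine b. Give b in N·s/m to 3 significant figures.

u + w = -8.2727;  u + w = √(2b)·v, so √(2b) = -8.2727/(-1.604) = 5.1575.
b = (√(2b))²/2 = 26.6000/2 = 13.3000.
(Check via u − w = 2F/√(2b): u − w = -4.8822, 2F/√(2b) = -4.8822.)

b = 13.3 N·s/m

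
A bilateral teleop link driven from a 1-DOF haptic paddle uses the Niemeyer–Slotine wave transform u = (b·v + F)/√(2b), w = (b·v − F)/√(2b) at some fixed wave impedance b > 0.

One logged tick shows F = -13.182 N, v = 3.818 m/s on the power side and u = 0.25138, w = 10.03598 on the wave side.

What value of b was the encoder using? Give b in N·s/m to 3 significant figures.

b = 3.63 N·s/m

u + w = 10.2874;  u + w = √(2b)·v, so √(2b) = 10.2874/3.818 = 2.6944.
b = (√(2b))²/2 = 7.2600/2 = 3.6300.
(Check via u − w = 2F/√(2b): u − w = -9.7846, 2F/√(2b) = -9.7846.)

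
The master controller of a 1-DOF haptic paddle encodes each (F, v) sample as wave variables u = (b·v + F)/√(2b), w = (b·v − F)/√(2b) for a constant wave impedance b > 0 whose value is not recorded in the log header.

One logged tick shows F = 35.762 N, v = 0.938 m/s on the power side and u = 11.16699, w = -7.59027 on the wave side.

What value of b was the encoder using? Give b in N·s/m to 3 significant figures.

u + w = 3.57672;  u + w = √(2b)·v, so √(2b) = 3.57672/0.938 = 3.81313.
b = (√(2b))²/2 = 14.53999/2 = 7.27000.
(Check via u − w = 2F/√(2b): u − w = 18.75726, 2F/√(2b) = 18.75727.)

b = 7.27 N·s/m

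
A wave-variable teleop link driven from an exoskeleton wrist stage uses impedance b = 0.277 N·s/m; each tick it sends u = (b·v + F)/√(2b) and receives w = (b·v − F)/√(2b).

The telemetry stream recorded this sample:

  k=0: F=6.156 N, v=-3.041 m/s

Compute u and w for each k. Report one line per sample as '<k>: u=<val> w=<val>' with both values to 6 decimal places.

k=0: b·v=0.277×(-3.041)=-0.842357; √(2b)=0.744312; u=(-0.842357+6.156)/0.744312=7.139002, w=(-0.842357−6.156)/0.744312=-9.402454

0: u=7.139002 w=-9.402454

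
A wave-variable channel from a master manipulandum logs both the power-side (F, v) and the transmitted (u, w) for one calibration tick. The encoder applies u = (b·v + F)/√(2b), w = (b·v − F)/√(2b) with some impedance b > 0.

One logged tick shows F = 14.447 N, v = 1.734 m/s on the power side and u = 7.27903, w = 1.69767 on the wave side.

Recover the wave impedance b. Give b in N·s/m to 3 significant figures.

u + w = 8.97670;  u + w = √(2b)·v, so √(2b) = 8.97670/1.734 = 5.17687.
b = (√(2b))²/2 = 26.80003/2 = 13.40001.
(Check via u − w = 2F/√(2b): u − w = 5.58136, 2F/√(2b) = 5.58136.)

b = 13.4 N·s/m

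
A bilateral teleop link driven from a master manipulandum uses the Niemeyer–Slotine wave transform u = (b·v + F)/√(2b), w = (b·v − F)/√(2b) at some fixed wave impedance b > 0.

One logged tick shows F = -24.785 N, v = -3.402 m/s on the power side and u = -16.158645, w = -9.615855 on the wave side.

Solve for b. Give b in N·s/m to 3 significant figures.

u + w = -25.774500;  u + w = √(2b)·v, so √(2b) = -25.774500/(-3.402) = 7.576279.
b = (√(2b))²/2 = 57.399998/2 = 28.699999.
(Check via u − w = 2F/√(2b): u − w = -6.542790, 2F/√(2b) = -6.542790.)

b = 28.7 N·s/m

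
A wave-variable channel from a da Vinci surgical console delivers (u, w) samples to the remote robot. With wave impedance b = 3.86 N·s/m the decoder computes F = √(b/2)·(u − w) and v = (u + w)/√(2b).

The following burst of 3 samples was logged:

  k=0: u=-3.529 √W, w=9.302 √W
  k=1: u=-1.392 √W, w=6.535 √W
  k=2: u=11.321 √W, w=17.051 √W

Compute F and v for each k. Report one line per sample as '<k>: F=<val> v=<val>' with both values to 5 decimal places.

0: F=-17.82539 v=2.07775
1: F=-11.01254 v=1.85101
2: F=-7.96037 v=10.21131

k=0: u−w=-12.83100, u+w=5.77300; √(b/2)=1.38924, √(2b)=2.77849; F=1.38924×(-12.831)=-17.82539, v=5.77300/2.77849=2.07775
k=1: u−w=-7.92700, u+w=5.14300; √(b/2)=1.38924, √(2b)=2.77849; F=1.38924×(-7.927)=-11.01254, v=5.14300/2.77849=1.85101
k=2: u−w=-5.73000, u+w=28.37200; √(b/2)=1.38924, √(2b)=2.77849; F=1.38924×(-5.73)=-7.96037, v=28.37200/2.77849=10.21131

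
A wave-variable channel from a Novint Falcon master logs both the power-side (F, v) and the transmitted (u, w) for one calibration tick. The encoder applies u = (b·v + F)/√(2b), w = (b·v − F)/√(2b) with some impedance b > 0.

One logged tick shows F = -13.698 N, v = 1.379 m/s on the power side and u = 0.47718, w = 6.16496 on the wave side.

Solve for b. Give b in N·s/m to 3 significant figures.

b = 11.6 N·s/m

u + w = 6.64214;  u + w = √(2b)·v, so √(2b) = 6.64214/1.379 = 4.81664.
b = (√(2b))²/2 = 23.19998/2 = 11.59999.
(Check via u − w = 2F/√(2b): u − w = -5.68778, 2F/√(2b) = -5.68779.)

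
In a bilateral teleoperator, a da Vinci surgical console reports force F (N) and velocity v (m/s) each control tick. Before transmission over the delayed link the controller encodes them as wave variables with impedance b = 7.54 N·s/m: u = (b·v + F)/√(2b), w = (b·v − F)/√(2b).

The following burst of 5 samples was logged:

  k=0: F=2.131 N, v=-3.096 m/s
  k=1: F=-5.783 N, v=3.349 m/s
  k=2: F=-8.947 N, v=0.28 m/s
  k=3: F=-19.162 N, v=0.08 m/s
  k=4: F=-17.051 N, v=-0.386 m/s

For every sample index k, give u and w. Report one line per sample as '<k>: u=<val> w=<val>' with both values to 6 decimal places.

k=0: b·v=7.54×(-3.096)=-23.343840; √(2b)=3.883298; u=(-23.343840+2.131)/3.883298=-5.462584, w=(-23.343840−2.131)/3.883298=-6.560105
k=1: b·v=7.54×3.349=25.251460; √(2b)=3.883298; u=(25.251460+(-5.783))/3.883298=5.013384, w=(25.251460−(-5.783))/3.883298=7.991780
k=2: b·v=7.54×0.28=2.111200; √(2b)=3.883298; u=(2.111200+(-8.947))/3.883298=-1.760308, w=(2.111200−(-8.947))/3.883298=2.847631
k=3: b·v=7.54×0.08=0.603200; √(2b)=3.883298; u=(0.603200+(-19.162))/3.883298=-4.779134, w=(0.603200−(-19.162))/3.883298=5.089798
k=4: b·v=7.54×(-0.386)=-2.910440; √(2b)=3.883298; u=(-2.910440+(-17.051))/3.883298=-5.140332, w=(-2.910440−(-17.051))/3.883298=3.641379

0: u=-5.462584 w=-6.560105
1: u=5.013384 w=7.991780
2: u=-1.760308 w=2.847631
3: u=-4.779134 w=5.089798
4: u=-5.140332 w=3.641379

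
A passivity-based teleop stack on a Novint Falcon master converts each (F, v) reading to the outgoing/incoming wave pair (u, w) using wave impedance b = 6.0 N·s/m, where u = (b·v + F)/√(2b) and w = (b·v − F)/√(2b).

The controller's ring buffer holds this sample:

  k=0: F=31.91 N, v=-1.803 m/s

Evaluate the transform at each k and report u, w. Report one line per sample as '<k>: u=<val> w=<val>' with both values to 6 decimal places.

0: u=6.088736 w=-12.334511

k=0: b·v=6.0×(-1.803)=-10.818000; √(2b)=3.464102; u=(-10.818000+31.91)/3.464102=6.088736, w=(-10.818000−31.91)/3.464102=-12.334511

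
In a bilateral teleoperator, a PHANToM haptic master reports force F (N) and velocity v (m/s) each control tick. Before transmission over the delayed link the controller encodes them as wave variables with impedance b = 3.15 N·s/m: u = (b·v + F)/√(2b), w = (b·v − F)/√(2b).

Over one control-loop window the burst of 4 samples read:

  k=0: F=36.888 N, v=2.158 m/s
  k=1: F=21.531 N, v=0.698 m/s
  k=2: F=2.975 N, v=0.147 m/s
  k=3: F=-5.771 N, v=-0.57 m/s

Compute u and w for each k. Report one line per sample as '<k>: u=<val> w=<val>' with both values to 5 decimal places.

k=0: b·v=3.15×2.158=6.79770; √(2b)=2.50998; u=(6.79770+36.888)/2.50998=17.40480, w=(6.79770−36.888)/2.50998=-11.98826
k=1: b·v=3.15×0.698=2.19870; √(2b)=2.50998; u=(2.19870+21.531)/2.50998=9.45414, w=(2.19870−21.531)/2.50998=-7.70217
k=2: b·v=3.15×0.147=0.46305; √(2b)=2.50998; u=(0.46305+2.975)/2.50998=1.36975, w=(0.46305−2.975)/2.50998=-1.00078
k=3: b·v=3.15×(-0.57)=-1.79550; √(2b)=2.50998; u=(-1.79550+(-5.771))/2.50998=-3.01457, w=(-1.79550−(-5.771))/2.50998=1.58388

0: u=17.40480 w=-11.98826
1: u=9.45414 w=-7.70217
2: u=1.36975 w=-1.00078
3: u=-3.01457 w=1.58388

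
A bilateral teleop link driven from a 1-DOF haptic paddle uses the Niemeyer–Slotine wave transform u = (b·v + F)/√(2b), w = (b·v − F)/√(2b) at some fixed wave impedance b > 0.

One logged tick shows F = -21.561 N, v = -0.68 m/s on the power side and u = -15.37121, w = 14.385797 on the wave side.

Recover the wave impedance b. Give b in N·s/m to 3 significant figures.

u + w = -0.985413;  u + w = √(2b)·v, so √(2b) = -0.985413/(-0.68) = 1.449137.
b = (√(2b))²/2 = 2.099997/2 = 1.049999.
(Check via u − w = 2F/√(2b): u − w = -29.757007, 2F/√(2b) = -29.757026.)

b = 1.05 N·s/m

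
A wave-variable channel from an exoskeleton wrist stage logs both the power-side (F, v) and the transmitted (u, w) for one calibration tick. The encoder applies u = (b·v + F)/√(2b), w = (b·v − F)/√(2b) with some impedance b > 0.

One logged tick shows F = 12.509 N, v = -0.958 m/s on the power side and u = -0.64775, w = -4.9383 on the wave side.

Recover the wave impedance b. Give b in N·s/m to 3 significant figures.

u + w = -5.58605;  u + w = √(2b)·v, so √(2b) = -5.58605/(-0.958) = 5.83095.
b = (√(2b))²/2 = 33.99998/2 = 16.99999.
(Check via u − w = 2F/√(2b): u − w = 4.29055, 2F/√(2b) = 4.29055.)

b = 17 N·s/m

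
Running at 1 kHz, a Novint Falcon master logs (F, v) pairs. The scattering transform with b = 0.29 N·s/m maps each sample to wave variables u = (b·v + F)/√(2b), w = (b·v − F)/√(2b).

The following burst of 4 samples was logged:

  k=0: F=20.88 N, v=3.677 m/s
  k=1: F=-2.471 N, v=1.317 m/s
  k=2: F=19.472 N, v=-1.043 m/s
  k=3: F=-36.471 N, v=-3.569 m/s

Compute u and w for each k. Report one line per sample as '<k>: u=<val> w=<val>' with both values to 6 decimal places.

0: u=28.816943 w=-26.016623
1: u=-2.743083 w=3.746081
2: u=25.170826 w=-25.965151
3: u=-49.247804 w=46.529734

k=0: b·v=0.29×3.677=1.066330; √(2b)=0.761577; u=(1.066330+20.88)/0.761577=28.816943, w=(1.066330−20.88)/0.761577=-26.016623
k=1: b·v=0.29×1.317=0.381930; √(2b)=0.761577; u=(0.381930+(-2.471))/0.761577=-2.743083, w=(0.381930−(-2.471))/0.761577=3.746081
k=2: b·v=0.29×(-1.043)=-0.302470; √(2b)=0.761577; u=(-0.302470+19.472)/0.761577=25.170826, w=(-0.302470−19.472)/0.761577=-25.965151
k=3: b·v=0.29×(-3.569)=-1.035010; √(2b)=0.761577; u=(-1.035010+(-36.471))/0.761577=-49.247804, w=(-1.035010−(-36.471))/0.761577=46.529734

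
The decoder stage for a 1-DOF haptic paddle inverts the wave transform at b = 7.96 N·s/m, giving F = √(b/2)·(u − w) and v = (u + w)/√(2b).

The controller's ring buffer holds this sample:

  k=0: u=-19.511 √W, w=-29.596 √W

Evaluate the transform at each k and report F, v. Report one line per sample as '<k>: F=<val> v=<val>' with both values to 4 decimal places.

k=0: u−w=10.0850, u+w=-49.1070; √(b/2)=1.9950, √(2b)=3.9900; F=1.9950×10.085=20.1195, v=-49.1070/3.9900=-12.3076

0: F=20.1195 v=-12.3076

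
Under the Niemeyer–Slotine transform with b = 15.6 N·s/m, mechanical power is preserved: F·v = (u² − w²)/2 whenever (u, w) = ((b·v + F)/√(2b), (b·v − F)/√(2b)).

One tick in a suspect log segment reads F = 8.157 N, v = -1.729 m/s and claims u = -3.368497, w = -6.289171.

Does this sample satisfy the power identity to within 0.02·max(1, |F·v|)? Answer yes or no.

yes

F·v = 8.157×(-1.729) = -14.103453 W.
(u² − w²)/2 = (11.346772 − 39.553672)/2 = -14.103450 W.
|Δ| = 0.000003;  2% of max(1, |F·v|) = 0.282069.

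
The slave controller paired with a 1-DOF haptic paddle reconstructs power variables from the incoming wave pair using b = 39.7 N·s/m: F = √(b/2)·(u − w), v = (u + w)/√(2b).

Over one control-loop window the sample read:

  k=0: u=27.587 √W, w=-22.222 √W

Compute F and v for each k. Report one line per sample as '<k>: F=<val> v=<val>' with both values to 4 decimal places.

0: F=221.9157 v=0.6021

k=0: u−w=49.8090, u+w=5.3650; √(b/2)=4.4553, √(2b)=8.9107; F=4.4553×49.809=221.9157, v=5.3650/8.9107=0.6021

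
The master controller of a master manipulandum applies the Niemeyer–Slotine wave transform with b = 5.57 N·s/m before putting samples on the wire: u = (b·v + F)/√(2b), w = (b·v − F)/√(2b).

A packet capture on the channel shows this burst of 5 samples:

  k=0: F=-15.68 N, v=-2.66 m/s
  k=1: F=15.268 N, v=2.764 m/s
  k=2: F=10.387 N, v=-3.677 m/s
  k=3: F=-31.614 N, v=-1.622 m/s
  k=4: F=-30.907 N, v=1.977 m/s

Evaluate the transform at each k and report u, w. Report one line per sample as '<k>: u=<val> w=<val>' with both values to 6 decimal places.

0: u=-9.136990 w=0.258804
1: u=9.187109 w=0.038194
2: u=-3.024238 w=-9.248352
3: u=-12.178740 w=6.765049
4: u=-5.960789 w=12.559350

k=0: b·v=5.57×(-2.66)=-14.816200; √(2b)=3.337664; u=(-14.816200+(-15.68))/3.337664=-9.136990, w=(-14.816200−(-15.68))/3.337664=0.258804
k=1: b·v=5.57×2.764=15.395480; √(2b)=3.337664; u=(15.395480+15.268)/3.337664=9.187109, w=(15.395480−15.268)/3.337664=0.038194
k=2: b·v=5.57×(-3.677)=-20.480890; √(2b)=3.337664; u=(-20.480890+10.387)/3.337664=-3.024238, w=(-20.480890−10.387)/3.337664=-9.248352
k=3: b·v=5.57×(-1.622)=-9.034540; √(2b)=3.337664; u=(-9.034540+(-31.614))/3.337664=-12.178740, w=(-9.034540−(-31.614))/3.337664=6.765049
k=4: b·v=5.57×1.977=11.011890; √(2b)=3.337664; u=(11.011890+(-30.907))/3.337664=-5.960789, w=(11.011890−(-30.907))/3.337664=12.559350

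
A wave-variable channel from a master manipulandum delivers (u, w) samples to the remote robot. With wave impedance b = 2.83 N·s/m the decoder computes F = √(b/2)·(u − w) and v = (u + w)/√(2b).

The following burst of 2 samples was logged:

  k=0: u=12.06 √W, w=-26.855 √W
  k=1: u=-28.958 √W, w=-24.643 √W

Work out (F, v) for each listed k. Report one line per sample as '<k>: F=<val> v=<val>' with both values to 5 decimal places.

0: F=46.29086 v=-6.21880
1: F=-5.13286 v=-22.53018

k=0: u−w=38.91500, u+w=-14.79500; √(b/2)=1.18954, √(2b)=2.37908; F=1.18954×38.915=46.29086, v=-14.79500/2.37908=-6.21880
k=1: u−w=-4.31500, u+w=-53.60100; √(b/2)=1.18954, √(2b)=2.37908; F=1.18954×(-4.315)=-5.13286, v=-53.60100/2.37908=-22.53018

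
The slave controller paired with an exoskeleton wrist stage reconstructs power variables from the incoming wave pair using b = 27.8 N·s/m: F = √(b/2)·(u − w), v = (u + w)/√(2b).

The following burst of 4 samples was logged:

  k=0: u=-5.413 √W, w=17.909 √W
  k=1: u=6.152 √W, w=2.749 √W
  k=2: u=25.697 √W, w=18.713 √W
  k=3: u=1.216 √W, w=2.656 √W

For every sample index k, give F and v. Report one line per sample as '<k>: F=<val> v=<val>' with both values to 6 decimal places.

k=0: u−w=-23.322000, u+w=12.496000; √(b/2)=3.728270, √(2b)=7.456541; F=3.728270×(-23.322)=-86.950722, v=12.496000/7.456541=1.675844
k=1: u−w=3.403000, u+w=8.901000; √(b/2)=3.728270, √(2b)=7.456541; F=3.728270×3.403=12.687304, v=8.901000/7.456541=1.193717
k=2: u−w=6.984000, u+w=44.410000; √(b/2)=3.728270, √(2b)=7.456541; F=3.728270×6.984=26.038240, v=44.410000/7.456541=5.955845
k=3: u−w=-1.440000, u+w=3.872000; √(b/2)=3.728270, √(2b)=7.456541; F=3.728270×(-1.44)=-5.368709, v=3.872000/7.456541=0.519276

0: F=-86.950722 v=1.675844
1: F=12.687304 v=1.193717
2: F=26.038240 v=5.955845
3: F=-5.368709 v=0.519276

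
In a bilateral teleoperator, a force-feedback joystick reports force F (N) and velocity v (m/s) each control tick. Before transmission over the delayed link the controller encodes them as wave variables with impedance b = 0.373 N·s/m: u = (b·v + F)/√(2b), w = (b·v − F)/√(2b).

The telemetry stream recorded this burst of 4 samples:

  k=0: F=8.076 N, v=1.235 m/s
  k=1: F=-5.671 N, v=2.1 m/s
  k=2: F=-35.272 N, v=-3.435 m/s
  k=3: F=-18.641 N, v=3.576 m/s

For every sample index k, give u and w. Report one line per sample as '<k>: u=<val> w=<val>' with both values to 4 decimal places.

k=0: b·v=0.373×1.235=0.4607; √(2b)=0.8637; u=(0.4607+8.076)/0.8637=9.8837, w=(0.4607−8.076)/0.8637=-8.8170
k=1: b·v=0.373×2.1=0.7833; √(2b)=0.8637; u=(0.7833+(-5.671))/0.8637=-5.6589, w=(0.7833−(-5.671))/0.8637=7.4727
k=2: b·v=0.373×(-3.435)=-1.2813; √(2b)=0.8637; u=(-1.2813+(-35.272))/0.8637=-42.3211, w=(-1.2813−(-35.272))/0.8637=39.3542
k=3: b·v=0.373×3.576=1.3338; √(2b)=0.8637; u=(1.3338+(-18.641))/0.8637=-20.0381, w=(1.3338−(-18.641))/0.8637=23.1267

0: u=9.8837 w=-8.8170
1: u=-5.6589 w=7.4727
2: u=-42.3211 w=39.3542
3: u=-20.0381 w=23.1267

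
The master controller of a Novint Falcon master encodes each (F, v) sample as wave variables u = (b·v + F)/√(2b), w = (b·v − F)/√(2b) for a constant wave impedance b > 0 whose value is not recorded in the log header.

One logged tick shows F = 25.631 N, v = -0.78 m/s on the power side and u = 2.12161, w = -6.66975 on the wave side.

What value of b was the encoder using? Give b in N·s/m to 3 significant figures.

b = 17 N·s/m

u + w = -4.5481;  u + w = √(2b)·v, so √(2b) = -4.5481/(-0.78) = 5.8309.
b = (√(2b))²/2 = 34.0000/2 = 17.0000.
(Check via u − w = 2F/√(2b): u − w = 8.7914, 2F/√(2b) = 8.7914.)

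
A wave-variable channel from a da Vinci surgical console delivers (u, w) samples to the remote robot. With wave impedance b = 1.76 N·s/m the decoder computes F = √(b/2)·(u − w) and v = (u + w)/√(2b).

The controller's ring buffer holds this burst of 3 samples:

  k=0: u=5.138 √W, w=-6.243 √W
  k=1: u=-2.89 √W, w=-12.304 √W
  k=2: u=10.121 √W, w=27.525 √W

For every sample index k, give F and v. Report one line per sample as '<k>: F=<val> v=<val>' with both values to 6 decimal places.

k=0: u−w=11.381000, u+w=-1.105000; √(b/2)=0.938083, √(2b)=1.876166; F=0.938083×11.381=10.676324, v=-1.105000/1.876166=-0.588967
k=1: u−w=9.414000, u+w=-15.194000; √(b/2)=0.938083, √(2b)=1.876166; F=0.938083×9.414=8.831115, v=-15.194000/1.876166=-8.098429
k=2: u−w=-17.404000, u+w=37.646000; √(b/2)=0.938083, √(2b)=1.876166; F=0.938083×(-17.404)=-16.326399, v=37.646000/1.876166=20.065385

0: F=10.676324 v=-0.588967
1: F=8.831115 v=-8.098429
2: F=-16.326399 v=20.065385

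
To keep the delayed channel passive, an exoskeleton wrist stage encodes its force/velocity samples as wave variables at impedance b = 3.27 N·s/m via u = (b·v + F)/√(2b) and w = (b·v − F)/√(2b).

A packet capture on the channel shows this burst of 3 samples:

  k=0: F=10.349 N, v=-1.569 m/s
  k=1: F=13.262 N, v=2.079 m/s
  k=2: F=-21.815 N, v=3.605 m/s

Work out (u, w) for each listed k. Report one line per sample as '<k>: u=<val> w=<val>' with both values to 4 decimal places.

0: u=2.0405 w=-6.0530
1: u=7.8442 w=-2.5275
2: u=-3.9207 w=13.1399

k=0: b·v=3.27×(-1.569)=-5.1306; √(2b)=2.5573; u=(-5.1306+10.349)/2.5573=2.0405, w=(-5.1306−10.349)/2.5573=-6.0530
k=1: b·v=3.27×2.079=6.7983; √(2b)=2.5573; u=(6.7983+13.262)/2.5573=7.8442, w=(6.7983−13.262)/2.5573=-2.5275
k=2: b·v=3.27×3.605=11.7883; √(2b)=2.5573; u=(11.7883+(-21.815))/2.5573=-3.9207, w=(11.7883−(-21.815))/2.5573=13.1399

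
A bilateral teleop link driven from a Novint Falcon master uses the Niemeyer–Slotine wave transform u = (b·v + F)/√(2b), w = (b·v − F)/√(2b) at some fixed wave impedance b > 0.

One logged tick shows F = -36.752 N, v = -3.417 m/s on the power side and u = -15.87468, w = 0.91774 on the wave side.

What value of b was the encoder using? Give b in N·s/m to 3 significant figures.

u + w = -14.95694;  u + w = √(2b)·v, so √(2b) = -14.95694/(-3.417) = 4.37721.
b = (√(2b))²/2 = 19.16000/2 = 9.58000.
(Check via u − w = 2F/√(2b): u − w = -16.79242, 2F/√(2b) = -16.79242.)

b = 9.58 N·s/m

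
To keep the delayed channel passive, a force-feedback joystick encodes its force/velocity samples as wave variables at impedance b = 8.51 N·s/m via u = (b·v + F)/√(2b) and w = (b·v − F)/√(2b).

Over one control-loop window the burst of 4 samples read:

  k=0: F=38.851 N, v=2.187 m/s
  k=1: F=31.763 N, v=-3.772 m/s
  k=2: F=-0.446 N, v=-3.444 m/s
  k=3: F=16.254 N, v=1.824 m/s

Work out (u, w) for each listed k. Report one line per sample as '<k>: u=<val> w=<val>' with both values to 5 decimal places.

0: u=13.92848 w=-4.90595
1: u=-0.08162 w=-15.47988
2: u=-7.21227 w=-6.99606
3: u=7.70234 w=-0.17737

k=0: b·v=8.51×2.187=18.61137; √(2b)=4.12553; u=(18.61137+38.851)/4.12553=13.92848, w=(18.61137−38.851)/4.12553=-4.90595
k=1: b·v=8.51×(-3.772)=-32.09972; √(2b)=4.12553; u=(-32.09972+31.763)/4.12553=-0.08162, w=(-32.09972−31.763)/4.12553=-15.47988
k=2: b·v=8.51×(-3.444)=-29.30844; √(2b)=4.12553; u=(-29.30844+(-0.446))/4.12553=-7.21227, w=(-29.30844−(-0.446))/4.12553=-6.99606
k=3: b·v=8.51×1.824=15.52224; √(2b)=4.12553; u=(15.52224+16.254)/4.12553=7.70234, w=(15.52224−16.254)/4.12553=-0.17737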